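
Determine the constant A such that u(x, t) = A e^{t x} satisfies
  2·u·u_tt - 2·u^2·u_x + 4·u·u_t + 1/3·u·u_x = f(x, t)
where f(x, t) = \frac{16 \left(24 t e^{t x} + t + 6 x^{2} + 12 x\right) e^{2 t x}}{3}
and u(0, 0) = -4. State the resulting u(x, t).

Substitute the ansatz u = A e^{t x} into the left-hand side.
Derivatives of the ansatz:
  u_tt = A x^{2} e^{t x}
  u_x = A t e^{t x}
  u_t = A x e^{t x}
Term by term:
  2·u·u_tt = 2 A^{2} x^{2} e^{2 t x}
  -2·u^2·u_x = - 2 A^{3} t e^{3 t x}
  4·u·u_t = 4 A^{2} x e^{2 t x}
  1/3·u·u_x = \frac{A^{2} t e^{2 t x}}{3}
So the left-hand side equals
  - 2 A^{3} t e^{3 t x} + \frac{A^{2} t e^{2 t x}}{3} + 2 A^{2} x^{2} e^{2 t x} + 4 A^{2} x e^{2 t x}
This must equal f(x, t) identically; expanded, f = 128 t e^{3 t x} + \frac{16 t e^{2 t x}}{3} + 32 x^{2} e^{2 t x} + 64 x e^{2 t x}.
Matching coefficients of the independent functions:
  [t e^{2 t x}]:  \frac{A^{2}}{3} = \frac{16}{3}
  [t e^{3 t x}]:  - 2 A^{3} = 128
  [x e^{2 t x}]:  4 A^{2} = 64
  [x^{2} e^{2 t x}]:  2 A^{2} = 32
Solving: A = -4.
Check against the point condition:
  u(0, 0) = -4  ⟹  A = -4  ✓
Hence u(x, t) = - 4 e^{t x}.

Answer: u(x, t) = - 4 e^{t x}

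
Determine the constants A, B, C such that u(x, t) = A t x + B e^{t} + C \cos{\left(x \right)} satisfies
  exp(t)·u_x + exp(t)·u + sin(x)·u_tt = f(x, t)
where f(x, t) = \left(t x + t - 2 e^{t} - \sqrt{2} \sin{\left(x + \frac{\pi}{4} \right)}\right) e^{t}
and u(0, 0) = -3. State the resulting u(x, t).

Substitute the ansatz u = A t x + B e^{t} + C \cos{\left(x \right)} into the left-hand side.
Derivatives of the ansatz:
  u_x = A t - C \sin{\left(x \right)}
  u_tt = B e^{t}
Term by term:
  exp(t)·u_x = A t e^{t} - C e^{t} \sin{\left(x \right)}
  exp(t)·u = A t x e^{t} + B e^{2 t} + C e^{t} \cos{\left(x \right)}
  sin(x)·u_tt = B e^{t} \sin{\left(x \right)}
So the left-hand side equals
  A t x e^{t} + A t e^{t} + B e^{2 t} + B e^{t} \sin{\left(x \right)} - C e^{t} \sin{\left(x \right)} + C e^{t} \cos{\left(x \right)}
This must equal f(x, t) identically; expanded, f = t x e^{t} + t e^{t} - 2 e^{2 t} - e^{t} \sin{\left(x \right)} - e^{t} \cos{\left(x \right)}.
Matching coefficients of the independent functions:
  [t e^{t}, t x e^{t}]:  A = 1
  [e^{t} \sin{\left(x \right)}]:  B - C = -1
  [e^{t} \cos{\left(x \right)}]:  C = -1
  [e^{2 t}]:  B = -2
Solving: A = 1, B = -2, C = -1.
Check against the point condition:
  u(0, 0) = -3  ⟹  B + C = -3  ✓
Hence u(x, t) = t x - 2 e^{t} - \cos{\left(x \right)}.

Answer: u(x, t) = t x - 2 e^{t} - \cos{\left(x \right)}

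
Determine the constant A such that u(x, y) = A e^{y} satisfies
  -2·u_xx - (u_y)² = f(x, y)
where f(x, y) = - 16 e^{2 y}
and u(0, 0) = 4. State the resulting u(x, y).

Substitute the ansatz u = A e^{y} into the left-hand side.
Derivatives of the ansatz:
  u_xx = 0
  u_y = A e^{y}
Term by term:
  -2·u_xx = 0
  -(u_y)² = - A^{2} e^{2 y}
So the left-hand side equals
  - A^{2} e^{2 y}
This must equal f(x, y) = - 16 e^{2 y} identically.
Matching coefficients of the independent functions:
  [e^{2 y}]:  - A^{2} = -16
These equations allow (A) = (-4) or (4).
Impose the point condition(s):
  u(0, 0) = 4  ⟹  A = 4
Only A = 4 satisfies everything.
Hence u(x, y) = 4 e^{y}.

Answer: u(x, y) = 4 e^{y}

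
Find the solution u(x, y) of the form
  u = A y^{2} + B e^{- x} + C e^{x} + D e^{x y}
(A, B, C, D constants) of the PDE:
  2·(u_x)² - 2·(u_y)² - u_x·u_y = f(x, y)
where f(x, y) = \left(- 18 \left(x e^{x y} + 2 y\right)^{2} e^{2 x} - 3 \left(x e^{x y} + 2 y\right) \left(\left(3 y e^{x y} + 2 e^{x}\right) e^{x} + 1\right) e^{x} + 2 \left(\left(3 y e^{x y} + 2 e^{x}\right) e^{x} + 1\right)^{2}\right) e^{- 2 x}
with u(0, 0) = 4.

Substitute the ansatz u = A y^{2} + B e^{- x} + C e^{x} + D e^{x y} into the left-hand side.
Derivatives of the ansatz:
  u_x = - B e^{- x} + C e^{x} + D y e^{x y}
  u_y = 2 A y + D x e^{x y}
Term by term:
  2·(u_x)² = 2 B^{2} e^{- 2 x} - 4 B C - 4 B D y e^{- x} e^{x y} + 2 C^{2} e^{2 x} + 4 C D y e^{x} e^{x y} + 2 D^{2} y^{2} e^{2 x y}
  -2·(u_y)² = - 8 A^{2} y^{2} - 8 A D x y e^{x y} - 2 D^{2} x^{2} e^{2 x y}
  -u_x·u_y = 2 A B y e^{- x} - 2 A C y e^{x} - 2 A D y^{2} e^{x y} + B D x e^{- x} e^{x y} - C D x e^{x} e^{x y} - D^{2} x y e^{2 x y}
So the left-hand side equals
  - 8 A^{2} y^{2} + 2 A B y e^{- x} - 2 A C y e^{x} - 8 A D x y e^{x y} - 2 A D y^{2} e^{x y} + 2 B^{2} e^{- 2 x} - 4 B C + B D x e^{- x} e^{x y} - 4 B D y e^{- x} e^{x y} + 2 C^{2} e^{2 x} - C D x e^{x} e^{x y} + 4 C D y e^{x} e^{x y} - 2 D^{2} x^{2} e^{2 x y} - D^{2} x y e^{2 x y} + 2 D^{2} y^{2} e^{2 x y}
This must equal f(x, y) identically; expanded, f = - 18 x^{2} e^{2 x y} - 9 x y e^{2 x y} - 72 x y e^{x y} - 6 x e^{x} e^{x y} - 3 x e^{- x} e^{x y} + 18 y^{2} e^{2 x y} - 18 y^{2} e^{x y} - 72 y^{2} + 24 y e^{x} e^{x y} - 12 y e^{x} + 12 y e^{- x} e^{x y} - 6 y e^{- x} + 8 e^{2 x} + 8 + 2 e^{- 2 x}.
Matching coefficients of the independent functions:
(each divided by its leading coefficient; functions giving the same equation are listed together)
  [constant term]:  B C + 2 = 0
  [y^{2}]:  A^{2} - 9 = 0
  [x^{2} e^{2 x y}, y^{2} e^{2 x y}, x y e^{2 x y}]:  D^{2} - 9 = 0
  [y e^{- x}]:  A B + 3 = 0
  [y e^{x}]:  A C - 6 = 0
  [y^{2} e^{x y}, x y e^{x y}]:  A D - 9 = 0
  [x e^{- x} e^{x y}, y e^{- x} e^{x y}]:  B D + 3 = 0
  [x e^{x} e^{x y}, y e^{x} e^{x y}]:  C D - 6 = 0
  [e^{- 2 x}]:  B^{2} - 1 = 0
  [e^{2 x}]:  C^{2} - 4 = 0
These equations allow (A, B, C, D) = (-3, 1, -2, -3) or (3, -1, 2, 3).
Impose the point condition(s):
  u(0, 0) = 4  ⟹  B + C + D = 4
Only A = 3, B = -1, C = 2, D = 3 satisfies everything.
Hence u(x, y) = 3 y^{2} + 2 e^{x} + 3 e^{x y} - e^{- x}.

Answer: u(x, y) = 3 y^{2} + 2 e^{x} + 3 e^{x y} - e^{- x}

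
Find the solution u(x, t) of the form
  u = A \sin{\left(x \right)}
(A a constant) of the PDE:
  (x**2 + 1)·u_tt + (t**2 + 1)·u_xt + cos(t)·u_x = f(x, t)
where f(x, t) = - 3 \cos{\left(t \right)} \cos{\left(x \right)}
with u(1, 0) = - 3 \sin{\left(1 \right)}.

Substitute the ansatz u = A \sin{\left(x \right)} into the left-hand side.
Derivatives of the ansatz:
  u_tt = 0
  u_xt = 0
  u_x = A \cos{\left(x \right)}
Term by term:
  (x**2 + 1)·u_tt = 0
  (t**2 + 1)·u_xt = 0
  cos(t)·u_x = A \cos{\left(t \right)} \cos{\left(x \right)}
So the left-hand side equals
  A \cos{\left(t \right)} \cos{\left(x \right)}
This must equal f(x, t) = - 3 \cos{\left(t \right)} \cos{\left(x \right)} identically.
Matching coefficients of the independent functions:
  [\cos{\left(t \right)} \cos{\left(x \right)}]:  A = -3
Solving: A = -3.
Check against the point condition:
  u(1, 0) = - 3 \sin{\left(1 \right)}  ⟹  A \sin{\left(1 \right)} = - 3 \sin{\left(1 \right)}  ✓
Hence u(x, t) = - 3 \sin{\left(x \right)}.

Answer: u(x, t) = - 3 \sin{\left(x \right)}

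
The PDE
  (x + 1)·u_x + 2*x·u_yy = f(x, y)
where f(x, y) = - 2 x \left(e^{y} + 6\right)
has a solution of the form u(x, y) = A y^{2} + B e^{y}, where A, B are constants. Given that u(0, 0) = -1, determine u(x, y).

Answer: u(x, y) = - 3 y^{2} - e^{y}

Derivation:
Substitute the ansatz u = A y^{2} + B e^{y} into the left-hand side.
Derivatives of the ansatz:
  u_x = 0
  u_yy = 2 A + B e^{y}
Term by term:
  (x + 1)·u_x = 0
  2*x·u_yy = 4 A x + 2 B x e^{y}
So the left-hand side equals
  4 A x + 2 B x e^{y}
This must equal f(x, y) identically; expanded, f = - 2 x e^{y} - 12 x.
Matching coefficients of the independent functions:
  [x]:  4 A = -12
  [x e^{y}]:  2 B = -2
Solving: A = -3, B = -1.
Check against the point condition:
  u(0, 0) = -1  ⟹  B = -1  ✓
Hence u(x, y) = - 3 y^{2} - e^{y}.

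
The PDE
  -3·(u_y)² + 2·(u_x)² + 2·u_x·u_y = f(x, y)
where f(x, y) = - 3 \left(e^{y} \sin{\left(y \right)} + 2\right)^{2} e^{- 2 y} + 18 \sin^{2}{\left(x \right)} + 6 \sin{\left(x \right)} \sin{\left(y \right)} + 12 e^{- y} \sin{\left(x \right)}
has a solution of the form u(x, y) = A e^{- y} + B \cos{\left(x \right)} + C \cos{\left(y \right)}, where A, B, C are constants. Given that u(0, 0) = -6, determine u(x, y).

Substitute the ansatz u = A e^{- y} + B \cos{\left(x \right)} + C \cos{\left(y \right)} into the left-hand side.
Derivatives of the ansatz:
  u_y = - A e^{- y} - C \sin{\left(y \right)}
  u_x = - B \sin{\left(x \right)}
Term by term:
  -3·(u_y)² = - 3 A^{2} e^{- 2 y} - 6 A C e^{- y} \sin{\left(y \right)} - 3 C^{2} \sin^{2}{\left(y \right)}
  2·(u_x)² = 2 B^{2} \sin^{2}{\left(x \right)}
  2·u_x·u_y = 2 A B e^{- y} \sin{\left(x \right)} + 2 B C \sin{\left(x \right)} \sin{\left(y \right)}
So the left-hand side equals
  - 3 A^{2} e^{- 2 y} + 2 A B e^{- y} \sin{\left(x \right)} - 6 A C e^{- y} \sin{\left(y \right)} + 2 B^{2} \sin^{2}{\left(x \right)} + 2 B C \sin{\left(x \right)} \sin{\left(y \right)} - 3 C^{2} \sin^{2}{\left(y \right)}
This must equal f(x, y) identically; expanded, f = 18 \sin^{2}{\left(x \right)} + 6 \sin{\left(x \right)} \sin{\left(y \right)} - 3 \sin^{2}{\left(y \right)} + 12 e^{- y} \sin{\left(x \right)} - 12 e^{- y} \sin{\left(y \right)} - 12 e^{- 2 y}.
Matching coefficients of the independent functions:
  [e^{- y} \sin{\left(x \right)}]:  2 A B = 12
  [e^{- y} \sin{\left(y \right)}]:  - 6 A C = -12
  [\sin{\left(x \right)} \sin{\left(y \right)}]:  2 B C = 6
  [e^{- 2 y}]:  - 3 A^{2} = -12
  [\sin^{2}{\left(x \right)}]:  2 B^{2} = 18
  [\sin^{2}{\left(y \right)}]:  - 3 C^{2} = -3
These equations allow (A, B, C) = (-2, -3, -1) or (2, 3, 1).
Impose the point condition(s):
  u(0, 0) = -6  ⟹  A + B + C = -6
Only A = -2, B = -3, C = -1 satisfies everything.
Hence u(x, y) = - 3 \cos{\left(x \right)} - \cos{\left(y \right)} - 2 e^{- y}.

Answer: u(x, y) = - 3 \cos{\left(x \right)} - \cos{\left(y \right)} - 2 e^{- y}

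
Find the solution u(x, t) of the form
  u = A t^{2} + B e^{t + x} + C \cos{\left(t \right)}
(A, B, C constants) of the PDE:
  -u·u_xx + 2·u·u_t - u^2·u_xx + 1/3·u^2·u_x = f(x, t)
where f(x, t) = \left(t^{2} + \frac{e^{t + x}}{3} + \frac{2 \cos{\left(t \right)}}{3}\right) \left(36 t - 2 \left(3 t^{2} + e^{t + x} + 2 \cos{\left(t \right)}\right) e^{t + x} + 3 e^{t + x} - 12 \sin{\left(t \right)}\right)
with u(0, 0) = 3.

Answer: u(x, t) = 3 t^{2} + e^{t + x} + 2 \cos{\left(t \right)}

Derivation:
Substitute the ansatz u = A t^{2} + B e^{t + x} + C \cos{\left(t \right)} into the left-hand side.
Derivatives of the ansatz:
  u_xx = B e^{t} e^{x}
  u_t = 2 A t + B e^{t} e^{x} - C \sin{\left(t \right)}
  u_x = B e^{t} e^{x}
Term by term:
  -u·u_xx = - A B t^{2} e^{t} e^{x} - B^{2} e^{2 t} e^{2 x} - B C e^{t} e^{x} \cos{\left(t \right)}
  2·u·u_t = 4 A^{2} t^{3} + 2 A B t^{2} e^{t} e^{x} + 4 A B t e^{t} e^{x} - 2 A C t^{2} \sin{\left(t \right)} + 4 A C t \cos{\left(t \right)} + 2 B^{2} e^{2 t} e^{2 x} - 2 B C e^{t} e^{x} \sin{\left(t \right)} + 2 B C e^{t} e^{x} \cos{\left(t \right)} - 2 C^{2} \sin{\left(t \right)} \cos{\left(t \right)}
  -u^2·u_xx = - A^{2} B t^{4} e^{t} e^{x} - 2 A B^{2} t^{2} e^{2 t} e^{2 x} - 2 A B C t^{2} e^{t} e^{x} \cos{\left(t \right)} - B^{3} e^{3 t} e^{3 x} - 2 B^{2} C e^{2 t} e^{2 x} \cos{\left(t \right)} - B C^{2} e^{t} e^{x} \cos^{2}{\left(t \right)}
  1/3·u^2·u_x = \frac{A^{2} B t^{4} e^{t} e^{x}}{3} + \frac{2 A B^{2} t^{2} e^{2 t} e^{2 x}}{3} + \frac{2 A B C t^{2} e^{t} e^{x} \cos{\left(t \right)}}{3} + \frac{B^{3} e^{3 t} e^{3 x}}{3} + \frac{2 B^{2} C e^{2 t} e^{2 x} \cos{\left(t \right)}}{3} + \frac{B C^{2} e^{t} e^{x} \cos^{2}{\left(t \right)}}{3}
So the left-hand side equals
  - \frac{2 A^{2} B t^{4} e^{t} e^{x}}{3} + 4 A^{2} t^{3} - \frac{4 A B^{2} t^{2} e^{2 t} e^{2 x}}{3} - \frac{4 A B C t^{2} e^{t} e^{x} \cos{\left(t \right)}}{3} + A B t^{2} e^{t} e^{x} + 4 A B t e^{t} e^{x} - 2 A C t^{2} \sin{\left(t \right)} + 4 A C t \cos{\left(t \right)} - \frac{2 B^{3} e^{3 t} e^{3 x}}{3} - \frac{4 B^{2} C e^{2 t} e^{2 x} \cos{\left(t \right)}}{3} + B^{2} e^{2 t} e^{2 x} - \frac{2 B C^{2} e^{t} e^{x} \cos^{2}{\left(t \right)}}{3} - 2 B C e^{t} e^{x} \sin{\left(t \right)} + B C e^{t} e^{x} \cos{\left(t \right)} - 2 C^{2} \sin{\left(t \right)} \cos{\left(t \right)}
This must equal f(x, t) identically; expanded, f = - 6 t^{4} e^{t} e^{x} + 36 t^{3} - 4 t^{2} e^{2 t} e^{2 x} - 8 t^{2} e^{t} e^{x} \cos{\left(t \right)} + 3 t^{2} e^{t} e^{x} - 12 t^{2} \sin{\left(t \right)} + 12 t e^{t} e^{x} + 24 t \cos{\left(t \right)} - \frac{2 e^{3 t} e^{3 x}}{3} - \frac{8 e^{2 t} e^{2 x} \cos{\left(t \right)}}{3} + e^{2 t} e^{2 x} - 4 e^{t} e^{x} \sin{\left(t \right)} - \frac{8 e^{t} e^{x} \cos^{2}{\left(t \right)}}{3} + 2 e^{t} e^{x} \cos{\left(t \right)} - 8 \sin{\left(t \right)} \cos{\left(t \right)}.
Matching coefficients of the independent functions:
(each divided by its leading coefficient; functions giving the same equation are listed together)
  [t^{3}]:  A^{2} - 9 = 0
  [t \cos{\left(t \right)}, t^{2} \sin{\left(t \right)}]:  A C - 6 = 0
  [e^{2 t} e^{2 x}]:  B^{2} - 1 = 0
  [e^{3 t} e^{3 x}]:  B^{3} - 1 = 0
  [\sin{\left(t \right)} \cos{\left(t \right)}]:  C^{2} - 4 = 0
  [t e^{t} e^{x}, t^{2} e^{t} e^{x}]:  A B - 3 = 0
  [t^{2} e^{2 t} e^{2 x}]:  A B^{2} - 3 = 0
  [t^{4} e^{t} e^{x}]:  A^{2} B - 9 = 0
  [e^{t} e^{x} \sin{\left(t \right)}, e^{t} e^{x} \cos{\left(t \right)}]:  B C - 2 = 0
  [e^{t} e^{x} \cos^{2}{\left(t \right)}]:  B C^{2} - 4 = 0
  [e^{2 t} e^{2 x} \cos{\left(t \right)}]:  B^{2} C - 2 = 0
  [t^{2} e^{t} e^{x} \cos{\left(t \right)}]:  A B C - 6 = 0
Solving: A = 3, B = 1, C = 2.
Check against the point condition:
  u(0, 0) = 3  ⟹  B + C = 3  ✓
Hence u(x, t) = 3 t^{2} + e^{t + x} + 2 \cos{\left(t \right)}.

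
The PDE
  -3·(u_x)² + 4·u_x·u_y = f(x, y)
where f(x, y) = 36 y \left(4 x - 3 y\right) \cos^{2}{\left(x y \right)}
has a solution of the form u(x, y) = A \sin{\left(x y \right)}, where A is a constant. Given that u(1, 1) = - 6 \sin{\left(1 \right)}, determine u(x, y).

Answer: u(x, y) = - 6 \sin{\left(x y \right)}

Derivation:
Substitute the ansatz u = A \sin{\left(x y \right)} into the left-hand side.
Derivatives of the ansatz:
  u_x = A y \cos{\left(x y \right)}
  u_y = A x \cos{\left(x y \right)}
Term by term:
  -3·(u_x)² = - 3 A^{2} y^{2} \cos^{2}{\left(x y \right)}
  4·u_x·u_y = 4 A^{2} x y \cos^{2}{\left(x y \right)}
So the left-hand side equals
  4 A^{2} x y \cos^{2}{\left(x y \right)} - 3 A^{2} y^{2} \cos^{2}{\left(x y \right)}
This must equal f(x, y) identically; expanded, f = 144 x y \cos^{2}{\left(x y \right)} - 108 y^{2} \cos^{2}{\left(x y \right)}.
Matching coefficients of the independent functions:
  [y^{2} \cos^{2}{\left(x y \right)}]:  - 3 A^{2} = -108
  [x y \cos^{2}{\left(x y \right)}]:  4 A^{2} = 144
These equations allow (A) = (-6) or (6).
Impose the point condition(s):
  u(1, 1) = - 6 \sin{\left(1 \right)}  ⟹  A \sin{\left(1 \right)} = - 6 \sin{\left(1 \right)}
Only A = -6 satisfies everything.
Hence u(x, y) = - 6 \sin{\left(x y \right)}.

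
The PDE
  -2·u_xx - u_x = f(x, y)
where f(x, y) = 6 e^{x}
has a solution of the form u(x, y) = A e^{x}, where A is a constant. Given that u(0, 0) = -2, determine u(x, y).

Answer: u(x, y) = - 2 e^{x}

Derivation:
Substitute the ansatz u = A e^{x} into the left-hand side.
Derivatives of the ansatz:
  u_xx = A e^{x}
  u_x = A e^{x}
Term by term:
  -2·u_xx = - 2 A e^{x}
  -u_x = - A e^{x}
So the left-hand side equals
  - 3 A e^{x}
This must equal f(x, y) = 6 e^{x} identically.
Matching coefficients of the independent functions:
  [e^{x}]:  - 3 A = 6
Solving: A = -2.
Check against the point condition:
  u(0, 0) = -2  ⟹  A = -2  ✓
Hence u(x, y) = - 2 e^{x}.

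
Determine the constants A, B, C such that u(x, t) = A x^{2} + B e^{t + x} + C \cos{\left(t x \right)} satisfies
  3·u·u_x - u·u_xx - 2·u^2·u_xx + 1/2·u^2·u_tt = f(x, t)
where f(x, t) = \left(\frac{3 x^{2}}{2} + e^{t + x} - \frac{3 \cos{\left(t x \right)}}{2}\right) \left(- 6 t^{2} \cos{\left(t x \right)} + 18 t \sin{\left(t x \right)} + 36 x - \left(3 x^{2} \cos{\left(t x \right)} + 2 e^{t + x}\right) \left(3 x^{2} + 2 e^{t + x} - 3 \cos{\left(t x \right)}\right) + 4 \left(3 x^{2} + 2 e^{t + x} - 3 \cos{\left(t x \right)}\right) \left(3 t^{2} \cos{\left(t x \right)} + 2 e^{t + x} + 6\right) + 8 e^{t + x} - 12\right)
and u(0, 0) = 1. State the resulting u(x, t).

Substitute the ansatz u = A x^{2} + B e^{t + x} + C \cos{\left(t x \right)} into the left-hand side.
Derivatives of the ansatz:
  u_x = 2 A x + B e^{t} e^{x} - C t \sin{\left(t x \right)}
  u_xx = 2 A + B e^{t} e^{x} - C t^{2} \cos{\left(t x \right)}
  u_tt = B e^{t} e^{x} - C x^{2} \cos{\left(t x \right)}
Term by term:
  3·u·u_x = 6 A^{2} x^{3} + 3 A B x^{2} e^{t} e^{x} + 6 A B x e^{t} e^{x} - 3 A C t x^{2} \sin{\left(t x \right)} + 6 A C x \cos{\left(t x \right)} + 3 B^{2} e^{2 t} e^{2 x} - 3 B C t e^{t} e^{x} \sin{\left(t x \right)} + 3 B C e^{t} e^{x} \cos{\left(t x \right)} - 3 C^{2} t \sin{\left(t x \right)} \cos{\left(t x \right)}
  -u·u_xx = - 2 A^{2} x^{2} - A B x^{2} e^{t} e^{x} - 2 A B e^{t} e^{x} + A C t^{2} x^{2} \cos{\left(t x \right)} - 2 A C \cos{\left(t x \right)} - B^{2} e^{2 t} e^{2 x} + B C t^{2} e^{t} e^{x} \cos{\left(t x \right)} - B C e^{t} e^{x} \cos{\left(t x \right)} + C^{2} t^{2} \cos^{2}{\left(t x \right)}
  -2·u^2·u_xx = - 4 A^{3} x^{4} - 2 A^{2} B x^{4} e^{t} e^{x} - 8 A^{2} B x^{2} e^{t} e^{x} + 2 A^{2} C t^{2} x^{4} \cos{\left(t x \right)} - 8 A^{2} C x^{2} \cos{\left(t x \right)} - 4 A B^{2} x^{2} e^{2 t} e^{2 x} - 4 A B^{2} e^{2 t} e^{2 x} + 4 A B C t^{2} x^{2} e^{t} e^{x} \cos{\left(t x \right)} - 4 A B C x^{2} e^{t} e^{x} \cos{\left(t x \right)} - 8 A B C e^{t} e^{x} \cos{\left(t x \right)} + 4 A C^{2} t^{2} x^{2} \cos^{2}{\left(t x \right)} - 4 A C^{2} \cos^{2}{\left(t x \right)} - 2 B^{3} e^{3 t} e^{3 x} + 2 B^{2} C t^{2} e^{2 t} e^{2 x} \cos{\left(t x \right)} - 4 B^{2} C e^{2 t} e^{2 x} \cos{\left(t x \right)} + 4 B C^{2} t^{2} e^{t} e^{x} \cos^{2}{\left(t x \right)} - 2 B C^{2} e^{t} e^{x} \cos^{2}{\left(t x \right)} + 2 C^{3} t^{2} \cos^{3}{\left(t x \right)}
  1/2·u^2·u_tt = \frac{A^{2} B x^{4} e^{t} e^{x}}{2} - \frac{A^{2} C x^{6} \cos{\left(t x \right)}}{2} + A B^{2} x^{2} e^{2 t} e^{2 x} - A B C x^{4} e^{t} e^{x} \cos{\left(t x \right)} + A B C x^{2} e^{t} e^{x} \cos{\left(t x \right)} - A C^{2} x^{4} \cos^{2}{\left(t x \right)} + \frac{B^{3} e^{3 t} e^{3 x}}{2} - \frac{B^{2} C x^{2} e^{2 t} e^{2 x} \cos{\left(t x \right)}}{2} + B^{2} C e^{2 t} e^{2 x} \cos{\left(t x \right)} - B C^{2} x^{2} e^{t} e^{x} \cos^{2}{\left(t x \right)} + \frac{B C^{2} e^{t} e^{x} \cos^{2}{\left(t x \right)}}{2} - \frac{C^{3} x^{2} \cos^{3}{\left(t x \right)}}{2}
Sum these and collect like terms in the independent variables.
This must equal f(x, t) identically; expanded, f = 54 t^{2} x^{4} \cos{\left(t x \right)} + 72 t^{2} x^{2} e^{t} e^{x} \cos{\left(t x \right)} - 108 t^{2} x^{2} \cos^{2}{\left(t x \right)} - 9 t^{2} x^{2} \cos{\left(t x \right)} + 24 t^{2} e^{2 t} e^{2 x} \cos{\left(t x \right)} - 72 t^{2} e^{t} e^{x} \cos^{2}{\left(t x \right)} - 6 t^{2} e^{t} e^{x} \cos{\left(t x \right)} + 54 t^{2} \cos^{3}{\left(t x \right)} + 9 t^{2} \cos^{2}{\left(t x \right)} + 27 t x^{2} \sin{\left(t x \right)} + 18 t e^{t} e^{x} \sin{\left(t x \right)} - 27 t \sin{\left(t x \right)} \cos{\left(t x \right)} - \frac{27 x^{6} \cos{\left(t x \right)}}{2} - 18 x^{4} e^{t} e^{x} \cos{\left(t x \right)} + 27 x^{4} e^{t} e^{x} + 27 x^{4} \cos^{2}{\left(t x \right)} + 108 x^{4} + 54 x^{3} - 6 x^{2} e^{2 t} e^{2 x} \cos{\left(t x \right)} + 36 x^{2} e^{2 t} e^{2 x} + 18 x^{2} e^{t} e^{x} \cos^{2}{\left(t x \right)} - 54 x^{2} e^{t} e^{x} \cos{\left(t x \right)} + 156 x^{2} e^{t} e^{x} - \frac{27 x^{2} \cos^{3}{\left(t x \right)}}{2} - 216 x^{2} \cos{\left(t x \right)} - 18 x^{2} + 36 x e^{t} e^{x} - 54 x \cos{\left(t x \right)} + 12 e^{3 t} e^{3 x} - 36 e^{2 t} e^{2 x} \cos{\left(t x \right)} + 56 e^{2 t} e^{2 x} + 27 e^{t} e^{x} \cos^{2}{\left(t x \right)} - 156 e^{t} e^{x} \cos{\left(t x \right)} - 12 e^{t} e^{x} + 108 \cos^{2}{\left(t x \right)} + 18 \cos{\left(t x \right)}.
Matching coefficients of the independent functions:
(each divided by its leading coefficient; functions giving the same equation are listed together)
  [x^{2}, x^{3}]:  A^{2} - 9 = 0
  [x^{4}]:  A^{3} + 27 = 0
  [t^{2} \cos^{2}{\left(t x \right)}, t \sin{\left(t x \right)} \cos{\left(t x \right)}]:  C^{2} - 9 = 0
  [t^{2} \cos^{3}{\left(t x \right)}, x^{2} \cos^{3}{\left(t x \right)}]:  C^{3} - 27 = 0
  [x \cos{\left(t x \right)}, t x^{2} \sin{\left(t x \right)}, t^{2} x^{2} \cos{\left(t x \right)}, …]:  A C + 9 = 0
  [x^{2} \cos{\left(t x \right)}, x^{6} \cos{\left(t x \right)}, t^{2} x^{4} \cos{\left(t x \right)}]:  A^{2} C - 27 = 0
  [x^{4} \cos^{2}{\left(t x \right)}, t^{2} x^{2} \cos^{2}{\left(t x \right)}, \cos^{2}{\left(t x \right)}]:  A C^{2} + 27 = 0
  [e^{t} e^{x}, x e^{t} e^{x}]:  A B - 6 = 0
  [e^{2 t} e^{2 x}]:  A B^{2} - \frac{B^{2}}{2} + 14 = 0
  [e^{3 t} e^{3 x}]:  B^{3} + 8 = 0
  [x^{2} e^{t} e^{x}]:  A^{2} B - \frac{A B}{4} + \frac{39}{2} = 0
  [x^{2} e^{2 t} e^{2 x}]:  A B^{2} + 12 = 0
  [x^{4} e^{t} e^{x}]:  A^{2} B + 18 = 0
  [e^{t} e^{x} \cos{\left(t x \right)}]:  A B C - \frac{B C}{4} - \frac{39}{2} = 0
  [e^{t} e^{x} \cos^{2}{\left(t x \right)}, t^{2} e^{t} e^{x} \cos^{2}{\left(t x \right)}, x^{2} e^{t} e^{x} \cos^{2}{\left(t x \right)}]:  B C^{2} + 18 = 0
  [e^{2 t} e^{2 x} \cos{\left(t x \right)}, t^{2} e^{2 t} e^{2 x} \cos{\left(t x \right)}, x^{2} e^{2 t} e^{2 x} \cos{\left(t x \right)}]:  B^{2} C - 12 = 0
  [t e^{t} e^{x} \sin{\left(t x \right)}, t^{2} e^{t} e^{x} \cos{\left(t x \right)}]:  B C + 6 = 0
  [x^{2} e^{t} e^{x} \cos{\left(t x \right)}, x^{4} e^{t} e^{x} \cos{\left(t x \right)}, t^{2} x^{2} e^{t} e^{x} \cos{\left(t x \right)}]:  A B C - 18 = 0
Solving: A = -3, B = -2, C = 3.
Check against the point condition:
  u(0, 0) = 1  ⟹  B + C = 1  ✓
Hence u(x, t) = - 3 x^{2} - 2 e^{t + x} + 3 \cos{\left(t x \right)}.

Answer: u(x, t) = - 3 x^{2} - 2 e^{t + x} + 3 \cos{\left(t x \right)}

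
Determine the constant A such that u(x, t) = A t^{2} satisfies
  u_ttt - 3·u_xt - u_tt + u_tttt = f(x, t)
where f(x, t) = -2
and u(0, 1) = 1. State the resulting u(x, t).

Substitute the ansatz u = A t^{2} into the left-hand side.
Derivatives of the ansatz:
  u_ttt = 0
  u_xt = 0
  u_tt = 2 A
  u_tttt = 0
Term by term:
  u_ttt = 0
  -3·u_xt = 0
  -u_tt = - 2 A
  u_tttt = 0
So the left-hand side equals
  - 2 A
This must equal f(x, t) = -2 identically.
Matching coefficients of the independent functions:
  [constant term]:  - 2 A = -2
Solving: A = 1.
Check against the point condition:
  u(0, 1) = 1  ⟹  A = 1  ✓
Hence u(x, t) = t^{2}.

Answer: u(x, t) = t^{2}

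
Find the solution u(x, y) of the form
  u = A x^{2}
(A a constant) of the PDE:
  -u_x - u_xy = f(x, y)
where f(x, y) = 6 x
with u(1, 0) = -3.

Substitute the ansatz u = A x^{2} into the left-hand side.
Derivatives of the ansatz:
  u_x = 2 A x
  u_xy = 0
Term by term:
  -u_x = - 2 A x
  -u_xy = 0
So the left-hand side equals
  - 2 A x
This must equal f(x, y) = 6 x identically.
Matching coefficients of the independent functions:
  [x]:  - 2 A = 6
Solving: A = -3.
Check against the point condition:
  u(1, 0) = -3  ⟹  A = -3  ✓
Hence u(x, y) = - 3 x^{2}.

Answer: u(x, y) = - 3 x^{2}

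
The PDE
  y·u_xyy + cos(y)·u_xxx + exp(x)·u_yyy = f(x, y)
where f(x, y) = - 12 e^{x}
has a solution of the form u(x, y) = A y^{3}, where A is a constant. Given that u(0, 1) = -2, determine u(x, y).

Substitute the ansatz u = A y^{3} into the left-hand side.
Derivatives of the ansatz:
  u_xyy = 0
  u_xxx = 0
  u_yyy = 6 A
Term by term:
  y·u_xyy = 0
  cos(y)·u_xxx = 0
  exp(x)·u_yyy = 6 A e^{x}
So the left-hand side equals
  6 A e^{x}
This must equal f(x, y) = - 12 e^{x} identically.
Matching coefficients of the independent functions:
  [e^{x}]:  6 A = -12
Solving: A = -2.
Check against the point condition:
  u(0, 1) = -2  ⟹  A = -2  ✓
Hence u(x, y) = - 2 y^{3}.

Answer: u(x, y) = - 2 y^{3}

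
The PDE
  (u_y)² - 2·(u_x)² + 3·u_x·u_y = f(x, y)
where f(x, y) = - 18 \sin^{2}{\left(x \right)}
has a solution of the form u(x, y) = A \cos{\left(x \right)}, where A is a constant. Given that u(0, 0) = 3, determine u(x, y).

Answer: u(x, y) = 3 \cos{\left(x \right)}

Derivation:
Substitute the ansatz u = A \cos{\left(x \right)} into the left-hand side.
Derivatives of the ansatz:
  u_y = 0
  u_x = - A \sin{\left(x \right)}
Term by term:
  (u_y)² = 0
  -2·(u_x)² = - 2 A^{2} \sin^{2}{\left(x \right)}
  3·u_x·u_y = 0
So the left-hand side equals
  - 2 A^{2} \sin^{2}{\left(x \right)}
This must equal f(x, y) = - 18 \sin^{2}{\left(x \right)} identically.
Matching coefficients of the independent functions:
  [\sin^{2}{\left(x \right)}]:  - 2 A^{2} = -18
These equations allow (A) = (-3) or (3).
Impose the point condition(s):
  u(0, 0) = 3  ⟹  A = 3
Only A = 3 satisfies everything.
Hence u(x, y) = 3 \cos{\left(x \right)}.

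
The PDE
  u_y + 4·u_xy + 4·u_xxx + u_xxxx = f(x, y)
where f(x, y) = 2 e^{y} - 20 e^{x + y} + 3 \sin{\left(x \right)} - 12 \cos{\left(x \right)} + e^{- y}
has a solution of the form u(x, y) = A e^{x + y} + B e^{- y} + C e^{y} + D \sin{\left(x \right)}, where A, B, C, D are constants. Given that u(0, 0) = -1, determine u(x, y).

Substitute the ansatz u = A e^{x + y} + B e^{- y} + C e^{y} + D \sin{\left(x \right)} into the left-hand side.
Derivatives of the ansatz:
  u_y = A e^{x} e^{y} - B e^{- y} + C e^{y}
  u_xy = A e^{x} e^{y}
  u_xxx = A e^{x} e^{y} - D \cos{\left(x \right)}
  u_xxxx = A e^{x} e^{y} + D \sin{\left(x \right)}
Term by term:
  u_y = A e^{x} e^{y} - B e^{- y} + C e^{y}
  4·u_xy = 4 A e^{x} e^{y}
  4·u_xxx = 4 A e^{x} e^{y} - 4 D \cos{\left(x \right)}
  u_xxxx = A e^{x} e^{y} + D \sin{\left(x \right)}
So the left-hand side equals
  10 A e^{x} e^{y} - B e^{- y} + C e^{y} + D \sin{\left(x \right)} - 4 D \cos{\left(x \right)}
This must equal f(x, y) identically; expanded, f = - 20 e^{x} e^{y} + 2 e^{y} + 3 \sin{\left(x \right)} - 12 \cos{\left(x \right)} + e^{- y}.
Matching coefficients of the independent functions:
  [e^{x} e^{y}]:  10 A = -20
  [e^{- y}]:  - B = 1
  [e^{y}]:  C = 2
  [\sin{\left(x \right)}]:  D = 3
  [\cos{\left(x \right)}]:  - 4 D = -12
Solving: A = -2, B = -1, C = 2, D = 3.
Check against the point condition:
  u(0, 0) = -1  ⟹  A + B + C = -1  ✓
Hence u(x, y) = 2 e^{y} - 2 e^{x + y} + 3 \sin{\left(x \right)} - e^{- y}.

Answer: u(x, y) = 2 e^{y} - 2 e^{x + y} + 3 \sin{\left(x \right)} - e^{- y}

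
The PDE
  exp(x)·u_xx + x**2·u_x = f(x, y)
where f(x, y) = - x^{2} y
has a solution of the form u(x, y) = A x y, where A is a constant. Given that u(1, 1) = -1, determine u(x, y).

Substitute the ansatz u = A x y into the left-hand side.
Derivatives of the ansatz:
  u_xx = 0
  u_x = A y
Term by term:
  exp(x)·u_xx = 0
  x**2·u_x = A x^{2} y
So the left-hand side equals
  A x^{2} y
This must equal f(x, y) = - x^{2} y identically.
Matching coefficients of the independent functions:
  [x^{2} y]:  A = -1
Solving: A = -1.
Check against the point condition:
  u(1, 1) = -1  ⟹  A = -1  ✓
Hence u(x, y) = - x y.

Answer: u(x, y) = - x y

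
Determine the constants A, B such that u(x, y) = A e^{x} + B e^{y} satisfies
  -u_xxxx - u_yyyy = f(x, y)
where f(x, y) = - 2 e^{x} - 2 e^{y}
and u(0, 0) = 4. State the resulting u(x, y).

Substitute the ansatz u = A e^{x} + B e^{y} into the left-hand side.
Derivatives of the ansatz:
  u_xxxx = A e^{x}
  u_yyyy = B e^{y}
Term by term:
  -u_xxxx = - A e^{x}
  -u_yyyy = - B e^{y}
So the left-hand side equals
  - A e^{x} - B e^{y}
This must equal f(x, y) = - 2 e^{x} - 2 e^{y} identically.
Matching coefficients of the independent functions:
  [e^{x}]:  - A = -2
  [e^{y}]:  - B = -2
Solving: A = 2, B = 2.
Check against the point condition:
  u(0, 0) = 4  ⟹  A + B = 4  ✓
Hence u(x, y) = 2 e^{x} + 2 e^{y}.

Answer: u(x, y) = 2 e^{x} + 2 e^{y}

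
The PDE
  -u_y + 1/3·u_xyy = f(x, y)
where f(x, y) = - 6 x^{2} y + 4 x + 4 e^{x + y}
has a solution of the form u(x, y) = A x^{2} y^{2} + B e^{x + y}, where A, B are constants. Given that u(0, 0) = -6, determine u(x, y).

Substitute the ansatz u = A x^{2} y^{2} + B e^{x + y} into the left-hand side.
Derivatives of the ansatz:
  u_y = 2 A x^{2} y + B e^{x} e^{y}
  u_xyy = 4 A x + B e^{x} e^{y}
Term by term:
  -u_y = - 2 A x^{2} y - B e^{x} e^{y}
  1/3·u_xyy = \frac{4 A x}{3} + \frac{B e^{x} e^{y}}{3}
So the left-hand side equals
  - 2 A x^{2} y + \frac{4 A x}{3} - \frac{2 B e^{x} e^{y}}{3}
This must equal f(x, y) identically; expanded, f = - 6 x^{2} y + 4 x + 4 e^{x} e^{y}.
Matching coefficients of the independent functions:
  [x]:  \frac{4 A}{3} = 4
  [x^{2} y]:  - 2 A = -6
  [e^{x} e^{y}]:  - \frac{2 B}{3} = 4
Solving: A = 3, B = -6.
Check against the point condition:
  u(0, 0) = -6  ⟹  B = -6  ✓
Hence u(x, y) = 3 x^{2} y^{2} - 6 e^{x + y}.

Answer: u(x, y) = 3 x^{2} y^{2} - 6 e^{x + y}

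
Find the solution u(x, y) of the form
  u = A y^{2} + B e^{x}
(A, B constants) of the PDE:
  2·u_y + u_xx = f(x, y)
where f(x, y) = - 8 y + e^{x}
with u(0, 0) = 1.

Substitute the ansatz u = A y^{2} + B e^{x} into the left-hand side.
Derivatives of the ansatz:
  u_y = 2 A y
  u_xx = B e^{x}
Term by term:
  2·u_y = 4 A y
  u_xx = B e^{x}
So the left-hand side equals
  4 A y + B e^{x}
This must equal f(x, y) = - 8 y + e^{x} identically.
Matching coefficients of the independent functions:
  [y]:  4 A = -8
  [e^{x}]:  B = 1
Solving: A = -2, B = 1.
Check against the point condition:
  u(0, 0) = 1  ⟹  B = 1  ✓
Hence u(x, y) = - 2 y^{2} + e^{x}.

Answer: u(x, y) = - 2 y^{2} + e^{x}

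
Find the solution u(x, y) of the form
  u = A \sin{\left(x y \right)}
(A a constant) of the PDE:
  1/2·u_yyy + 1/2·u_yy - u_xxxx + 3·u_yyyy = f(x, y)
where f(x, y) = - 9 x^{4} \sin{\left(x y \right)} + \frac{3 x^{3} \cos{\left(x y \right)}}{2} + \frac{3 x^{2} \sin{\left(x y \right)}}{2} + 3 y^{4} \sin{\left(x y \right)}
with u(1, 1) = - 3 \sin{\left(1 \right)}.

Substitute the ansatz u = A \sin{\left(x y \right)} into the left-hand side.
Derivatives of the ansatz:
  u_yyy = - A x^{3} \cos{\left(x y \right)}
  u_yy = - A x^{2} \sin{\left(x y \right)}
  u_xxxx = A y^{4} \sin{\left(x y \right)}
  u_yyyy = A x^{4} \sin{\left(x y \right)}
Term by term:
  1/2·u_yyy = - \frac{A x^{3} \cos{\left(x y \right)}}{2}
  1/2·u_yy = - \frac{A x^{2} \sin{\left(x y \right)}}{2}
  -u_xxxx = - A y^{4} \sin{\left(x y \right)}
  3·u_yyyy = 3 A x^{4} \sin{\left(x y \right)}
So the left-hand side equals
  3 A x^{4} \sin{\left(x y \right)} - \frac{A x^{3} \cos{\left(x y \right)}}{2} - \frac{A x^{2} \sin{\left(x y \right)}}{2} - A y^{4} \sin{\left(x y \right)}
This must equal f(x, y) = - 9 x^{4} \sin{\left(x y \right)} + \frac{3 x^{3} \cos{\left(x y \right)}}{2} + \frac{3 x^{2} \sin{\left(x y \right)}}{2} + 3 y^{4} \sin{\left(x y \right)} identically.
Matching coefficients of the independent functions:
  [x^{2} \sin{\left(x y \right)}, x^{3} \cos{\left(x y \right)}]:  - \frac{A}{2} = \frac{3}{2}
  [x^{4} \sin{\left(x y \right)}]:  3 A = -9
  [y^{4} \sin{\left(x y \right)}]:  - A = 3
Solving: A = -3.
Check against the point condition:
  u(1, 1) = - 3 \sin{\left(1 \right)}  ⟹  A \sin{\left(1 \right)} = - 3 \sin{\left(1 \right)}  ✓
Hence u(x, y) = - 3 \sin{\left(x y \right)}.

Answer: u(x, y) = - 3 \sin{\left(x y \right)}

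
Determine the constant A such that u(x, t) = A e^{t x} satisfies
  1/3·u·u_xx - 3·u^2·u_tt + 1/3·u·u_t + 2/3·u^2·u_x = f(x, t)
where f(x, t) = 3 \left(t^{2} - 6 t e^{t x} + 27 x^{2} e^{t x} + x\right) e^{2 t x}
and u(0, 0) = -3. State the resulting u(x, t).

Substitute the ansatz u = A e^{t x} into the left-hand side.
Derivatives of the ansatz:
  u_xx = A t^{2} e^{t x}
  u_tt = A x^{2} e^{t x}
  u_t = A x e^{t x}
  u_x = A t e^{t x}
Term by term:
  1/3·u·u_xx = \frac{A^{2} t^{2} e^{2 t x}}{3}
  -3·u^2·u_tt = - 3 A^{3} x^{2} e^{3 t x}
  1/3·u·u_t = \frac{A^{2} x e^{2 t x}}{3}
  2/3·u^2·u_x = \frac{2 A^{3} t e^{3 t x}}{3}
So the left-hand side equals
  \frac{2 A^{3} t e^{3 t x}}{3} - 3 A^{3} x^{2} e^{3 t x} + \frac{A^{2} t^{2} e^{2 t x}}{3} + \frac{A^{2} x e^{2 t x}}{3}
This must equal f(x, t) identically; expanded, f = 3 t^{2} e^{2 t x} - 18 t e^{3 t x} + 81 x^{2} e^{3 t x} + 3 x e^{2 t x}.
Matching coefficients of the independent functions:
  [t e^{3 t x}]:  \frac{2 A^{3}}{3} = -18
  [t^{2} e^{2 t x}, x e^{2 t x}]:  \frac{A^{2}}{3} = 3
  [x^{2} e^{3 t x}]:  - 3 A^{3} = 81
Solving: A = -3.
Check against the point condition:
  u(0, 0) = -3  ⟹  A = -3  ✓
Hence u(x, t) = - 3 e^{t x}.

Answer: u(x, t) = - 3 e^{t x}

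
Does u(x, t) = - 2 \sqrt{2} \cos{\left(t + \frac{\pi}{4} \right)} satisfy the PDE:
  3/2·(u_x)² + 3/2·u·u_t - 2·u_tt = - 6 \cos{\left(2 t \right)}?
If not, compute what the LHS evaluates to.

Evaluate each term of the left-hand side for u = - 2 \sqrt{2} \cos{\left(t + \frac{\pi}{4} \right)}.
Derivatives:
  u_x = 0
  u_t = 2 \sqrt{2} \sin{\left(t + \frac{\pi}{4} \right)}
  u_tt = 2 \sqrt{2} \cos{\left(t + \frac{\pi}{4} \right)}
Terms:
  3/2·(u_x)² = 0
  3/2·u·u_t = - 6 \cos{\left(2 t \right)}
  -2·u_tt = - 4 \sqrt{2} \cos{\left(t + \frac{\pi}{4} \right)}
Sum: LHS = - 6 \cos{\left(2 t \right)} - 4 \sqrt{2} \cos{\left(t + \frac{\pi}{4} \right)}
Given right-hand side: - 6 \cos{\left(2 t \right)}. Difference LHS − RHS = - 4 \sqrt{2} \cos{\left(t + \frac{\pi}{4} \right)} ≠ 0, so u is not a solution.

Answer: No, the LHS evaluates to - 6 \cos{\left(2 t \right)} - 4 \sqrt{2} \cos{\left(t + \frac{\pi}{4} \right)}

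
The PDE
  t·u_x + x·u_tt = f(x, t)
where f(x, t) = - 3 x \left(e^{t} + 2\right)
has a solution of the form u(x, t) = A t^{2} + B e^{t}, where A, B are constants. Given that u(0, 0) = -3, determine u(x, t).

Substitute the ansatz u = A t^{2} + B e^{t} into the left-hand side.
Derivatives of the ansatz:
  u_x = 0
  u_tt = 2 A + B e^{t}
Term by term:
  t·u_x = 0
  x·u_tt = 2 A x + B x e^{t}
So the left-hand side equals
  2 A x + B x e^{t}
This must equal f(x, t) = - 3 x \left(e^{t} + 2\right) identically.
Matching coefficients of the independent functions:
  [x]:  2 A = -6
  [x e^{t}]:  B = -3
Solving: A = -3, B = -3.
Check against the point condition:
  u(0, 0) = -3  ⟹  B = -3  ✓
Hence u(x, t) = - 3 t^{2} - 3 e^{t}.

Answer: u(x, t) = - 3 t^{2} - 3 e^{t}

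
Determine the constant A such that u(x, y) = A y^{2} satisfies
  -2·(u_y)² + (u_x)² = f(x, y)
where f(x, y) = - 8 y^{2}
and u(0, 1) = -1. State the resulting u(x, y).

Substitute the ansatz u = A y^{2} into the left-hand side.
Derivatives of the ansatz:
  u_y = 2 A y
  u_x = 0
Term by term:
  -2·(u_y)² = - 8 A^{2} y^{2}
  (u_x)² = 0
So the left-hand side equals
  - 8 A^{2} y^{2}
This must equal f(x, y) = - 8 y^{2} identically.
Matching coefficients of the independent functions:
  [y^{2}]:  - 8 A^{2} = -8
These equations allow (A) = (-1) or (1).
Impose the point condition(s):
  u(0, 1) = -1  ⟹  A = -1
Only A = -1 satisfies everything.
Hence u(x, y) = - y^{2}.

Answer: u(x, y) = - y^{2}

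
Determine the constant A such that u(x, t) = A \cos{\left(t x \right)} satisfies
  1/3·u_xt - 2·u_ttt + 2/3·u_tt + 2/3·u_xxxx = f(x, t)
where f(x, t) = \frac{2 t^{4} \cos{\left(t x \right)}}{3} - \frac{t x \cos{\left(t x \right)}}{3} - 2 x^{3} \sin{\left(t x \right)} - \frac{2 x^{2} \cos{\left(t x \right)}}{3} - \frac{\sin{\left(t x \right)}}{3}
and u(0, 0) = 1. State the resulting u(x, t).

Substitute the ansatz u = A \cos{\left(t x \right)} into the left-hand side.
Derivatives of the ansatz:
  u_xt = - A t x \cos{\left(t x \right)} - A \sin{\left(t x \right)}
  u_ttt = A x^{3} \sin{\left(t x \right)}
  u_tt = - A x^{2} \cos{\left(t x \right)}
  u_xxxx = A t^{4} \cos{\left(t x \right)}
Term by term:
  1/3·u_xt = - \frac{A t x \cos{\left(t x \right)}}{3} - \frac{A \sin{\left(t x \right)}}{3}
  -2·u_ttt = - 2 A x^{3} \sin{\left(t x \right)}
  2/3·u_tt = - \frac{2 A x^{2} \cos{\left(t x \right)}}{3}
  2/3·u_xxxx = \frac{2 A t^{4} \cos{\left(t x \right)}}{3}
So the left-hand side equals
  \frac{2 A t^{4} \cos{\left(t x \right)}}{3} - \frac{A t x \cos{\left(t x \right)}}{3} - 2 A x^{3} \sin{\left(t x \right)} - \frac{2 A x^{2} \cos{\left(t x \right)}}{3} - \frac{A \sin{\left(t x \right)}}{3}
This must equal f(x, t) = \frac{2 t^{4} \cos{\left(t x \right)}}{3} - \frac{t x \cos{\left(t x \right)}}{3} - 2 x^{3} \sin{\left(t x \right)} - \frac{2 x^{2} \cos{\left(t x \right)}}{3} - \frac{\sin{\left(t x \right)}}{3} identically.
Matching coefficients of the independent functions:
  [t^{4} \cos{\left(t x \right)}]:  \frac{2 A}{3} = \frac{2}{3}
  [x^{2} \cos{\left(t x \right)}]:  - \frac{2 A}{3} = - \frac{2}{3}
  [x^{3} \sin{\left(t x \right)}]:  - 2 A = -2
  [t x \cos{\left(t x \right)}, \sin{\left(t x \right)}]:  - \frac{A}{3} = - \frac{1}{3}
Solving: A = 1.
Check against the point condition:
  u(0, 0) = 1  ⟹  A = 1  ✓
Hence u(x, t) = \cos{\left(t x \right)}.

Answer: u(x, t) = \cos{\left(t x \right)}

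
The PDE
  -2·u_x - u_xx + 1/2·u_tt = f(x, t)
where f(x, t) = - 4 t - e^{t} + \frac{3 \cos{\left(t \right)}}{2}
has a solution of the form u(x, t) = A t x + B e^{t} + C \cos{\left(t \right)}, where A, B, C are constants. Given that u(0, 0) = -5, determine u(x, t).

Substitute the ansatz u = A t x + B e^{t} + C \cos{\left(t \right)} into the left-hand side.
Derivatives of the ansatz:
  u_x = A t
  u_xx = 0
  u_tt = B e^{t} - C \cos{\left(t \right)}
Term by term:
  -2·u_x = - 2 A t
  -u_xx = 0
  1/2·u_tt = \frac{B e^{t}}{2} - \frac{C \cos{\left(t \right)}}{2}
So the left-hand side equals
  - 2 A t + \frac{B e^{t}}{2} - \frac{C \cos{\left(t \right)}}{2}
This must equal f(x, t) = - 4 t - e^{t} + \frac{3 \cos{\left(t \right)}}{2} identically.
Matching coefficients of the independent functions:
  [t]:  - 2 A = -4
  [e^{t}]:  \frac{B}{2} = -1
  [\cos{\left(t \right)}]:  - \frac{C}{2} = \frac{3}{2}
Solving: A = 2, B = -2, C = -3.
Check against the point condition:
  u(0, 0) = -5  ⟹  B + C = -5  ✓
Hence u(x, t) = 2 t x - 2 e^{t} - 3 \cos{\left(t \right)}.

Answer: u(x, t) = 2 t x - 2 e^{t} - 3 \cos{\left(t \right)}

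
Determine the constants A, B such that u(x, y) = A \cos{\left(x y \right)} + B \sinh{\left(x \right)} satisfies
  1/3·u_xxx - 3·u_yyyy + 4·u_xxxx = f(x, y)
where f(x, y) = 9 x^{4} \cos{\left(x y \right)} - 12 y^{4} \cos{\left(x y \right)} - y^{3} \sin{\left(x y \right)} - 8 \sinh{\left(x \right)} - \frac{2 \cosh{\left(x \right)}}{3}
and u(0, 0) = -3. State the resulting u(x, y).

Answer: u(x, y) = - 3 \cos{\left(x y \right)} - 2 \sinh{\left(x \right)}

Derivation:
Substitute the ansatz u = A \cos{\left(x y \right)} + B \sinh{\left(x \right)} into the left-hand side.
Derivatives of the ansatz:
  u_xxx = A y^{3} \sin{\left(x y \right)} + B \cosh{\left(x \right)}
  u_yyyy = A x^{4} \cos{\left(x y \right)}
  u_xxxx = A y^{4} \cos{\left(x y \right)} + B \sinh{\left(x \right)}
Term by term:
  1/3·u_xxx = \frac{A y^{3} \sin{\left(x y \right)}}{3} + \frac{B \cosh{\left(x \right)}}{3}
  -3·u_yyyy = - 3 A x^{4} \cos{\left(x y \right)}
  4·u_xxxx = 4 A y^{4} \cos{\left(x y \right)} + 4 B \sinh{\left(x \right)}
So the left-hand side equals
  - 3 A x^{4} \cos{\left(x y \right)} + 4 A y^{4} \cos{\left(x y \right)} + \frac{A y^{3} \sin{\left(x y \right)}}{3} + 4 B \sinh{\left(x \right)} + \frac{B \cosh{\left(x \right)}}{3}
This must equal f(x, y) = 9 x^{4} \cos{\left(x y \right)} - 12 y^{4} \cos{\left(x y \right)} - y^{3} \sin{\left(x y \right)} - 8 \sinh{\left(x \right)} - \frac{2 \cosh{\left(x \right)}}{3} identically.
Matching coefficients of the independent functions:
  [x^{4} \cos{\left(x y \right)}]:  - 3 A = 9
  [y^{3} \sin{\left(x y \right)}]:  \frac{A}{3} = -1
  [y^{4} \cos{\left(x y \right)}]:  4 A = -12
  [\sinh{\left(x \right)}]:  4 B = -8
  [\cosh{\left(x \right)}]:  \frac{B}{3} = - \frac{2}{3}
Solving: A = -3, B = -2.
Check against the point condition:
  u(0, 0) = -3  ⟹  A = -3  ✓
Hence u(x, y) = - 3 \cos{\left(x y \right)} - 2 \sinh{\left(x \right)}.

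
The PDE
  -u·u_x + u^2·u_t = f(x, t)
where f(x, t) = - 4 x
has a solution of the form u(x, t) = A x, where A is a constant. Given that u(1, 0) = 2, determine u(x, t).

Substitute the ansatz u = A x into the left-hand side.
Derivatives of the ansatz:
  u_x = A
  u_t = 0
Term by term:
  -u·u_x = - A^{2} x
  u^2·u_t = 0
So the left-hand side equals
  - A^{2} x
This must equal f(x, t) = - 4 x identically.
Matching coefficients of the independent functions:
  [x]:  - A^{2} = -4
These equations allow (A) = (-2) or (2).
Impose the point condition(s):
  u(1, 0) = 2  ⟹  A = 2
Only A = 2 satisfies everything.
Hence u(x, t) = 2 x.

Answer: u(x, t) = 2 x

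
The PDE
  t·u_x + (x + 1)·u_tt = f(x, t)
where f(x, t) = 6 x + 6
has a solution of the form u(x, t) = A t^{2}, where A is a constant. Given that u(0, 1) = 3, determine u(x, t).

Substitute the ansatz u = A t^{2} into the left-hand side.
Derivatives of the ansatz:
  u_x = 0
  u_tt = 2 A
Term by term:
  t·u_x = 0
  (x + 1)·u_tt = 2 A x + 2 A
So the left-hand side equals
  2 A x + 2 A
This must equal f(x, t) = 6 x + 6 identically.
Matching coefficients of the independent functions:
  [constant term, x]:  2 A = 6
Solving: A = 3.
Check against the point condition:
  u(0, 1) = 3  ⟹  A = 3  ✓
Hence u(x, t) = 3 t^{2}.

Answer: u(x, t) = 3 t^{2}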